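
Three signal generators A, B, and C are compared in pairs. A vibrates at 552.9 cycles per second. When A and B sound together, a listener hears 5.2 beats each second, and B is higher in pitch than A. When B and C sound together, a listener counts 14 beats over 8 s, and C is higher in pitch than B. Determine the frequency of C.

559.85 Hz

B is above A, so f_B = 552.9 + 5.2 = 558.1 Hz.
B–C: Beat frequency = 14/8 = 1.75 Hz.
C is above B, so f_C = 558.1 + 1.75 = 559.85 Hz.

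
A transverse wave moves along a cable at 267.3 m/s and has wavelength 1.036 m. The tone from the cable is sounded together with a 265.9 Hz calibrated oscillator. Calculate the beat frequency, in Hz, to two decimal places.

7.89 Hz

Source frequency f = v/λ = 267.3/1.036 = 258.0116 Hz.
f_beat = |258.0116 − 265.9| = 7.89 Hz.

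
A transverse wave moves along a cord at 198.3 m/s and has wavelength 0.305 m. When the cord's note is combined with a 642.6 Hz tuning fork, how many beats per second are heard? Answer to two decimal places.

7.56 Hz

Source frequency f = v/λ = 198.3/0.305 = 650.1639 Hz.
f_beat = |650.1639 − 642.6| = 7.56 Hz.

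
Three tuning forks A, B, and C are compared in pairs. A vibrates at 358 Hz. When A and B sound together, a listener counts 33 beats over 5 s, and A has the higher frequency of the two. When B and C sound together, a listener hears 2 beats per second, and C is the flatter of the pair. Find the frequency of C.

A–B: Beat frequency = 33/5 = 6.6 Hz.
B is below A, so f_B = 358 − 6.6 = 351.4 Hz.
C is below B, so f_C = 351.4 − 2 = 349.4 Hz.

349.4 Hz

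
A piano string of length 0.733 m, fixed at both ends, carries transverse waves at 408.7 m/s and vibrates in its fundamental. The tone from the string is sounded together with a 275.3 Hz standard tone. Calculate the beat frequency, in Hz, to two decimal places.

3.49 Hz

For a string fixed at both ends, f_n = n·v/(2L) = 1·408.7/(2·0.733) = 278.7858 Hz.
f_beat = |278.7858 − 275.3| = 3.49 Hz.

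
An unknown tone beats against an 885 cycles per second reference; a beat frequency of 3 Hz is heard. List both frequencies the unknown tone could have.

882 Hz or 888 Hz

|f − 885| = 3, so f = 885 ± 3.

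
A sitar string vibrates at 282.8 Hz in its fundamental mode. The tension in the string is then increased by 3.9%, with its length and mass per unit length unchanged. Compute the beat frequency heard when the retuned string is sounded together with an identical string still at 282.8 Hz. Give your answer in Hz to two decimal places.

5.46 Hz

For a string, f ∝ √T, so the new frequency is 282.8·√1.039 = 288.2619 Hz.
f_beat = |288.2619 − 282.8| = 5.46 Hz.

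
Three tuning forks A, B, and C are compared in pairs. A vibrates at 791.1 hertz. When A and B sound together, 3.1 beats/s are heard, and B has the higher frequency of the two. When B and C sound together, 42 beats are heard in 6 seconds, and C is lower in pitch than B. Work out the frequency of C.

B is above A, so f_B = 791.1 + 3.1 = 794.2 Hz.
B–C: Beat frequency = 42/6 = 7 Hz.
C is below B, so f_C = 794.2 − 7 = 787.2 Hz.

787.2 Hz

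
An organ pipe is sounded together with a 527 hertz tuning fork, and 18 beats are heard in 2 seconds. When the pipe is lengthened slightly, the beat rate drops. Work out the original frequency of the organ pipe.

Beat frequency = 18/2 = 9 Hz.
|f − 527| = 9, so the organ pipe was at either 518 Hz or 536 Hz.
A longer pipe has a lower fundamental; the adjustment lowers the organ pipe's frequency.
The beat rate fell, so the adjustment moved the organ pipe toward 527 Hz — it must have started above the reference.

536 Hz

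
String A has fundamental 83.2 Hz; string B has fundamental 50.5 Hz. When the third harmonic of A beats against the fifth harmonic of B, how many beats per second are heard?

2.9 Hz

Third harmonic of the first: 3·83.2 = 249.6 Hz.
Fifth harmonic of the second: 5·50.5 = 252.5 Hz.
f_beat = |249.6 − 252.5| = 2.9 Hz.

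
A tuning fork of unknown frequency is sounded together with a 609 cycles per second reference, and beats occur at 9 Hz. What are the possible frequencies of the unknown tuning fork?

600 Hz or 618 Hz

|f − 609| = 9, so f = 609 ± 9.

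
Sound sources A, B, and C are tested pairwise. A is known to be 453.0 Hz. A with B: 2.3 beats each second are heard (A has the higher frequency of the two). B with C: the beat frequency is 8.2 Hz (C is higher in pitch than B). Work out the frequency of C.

B is below A, so f_B = 453.0 − 2.3 = 450.7 Hz.
C is above B, so f_C = 450.7 + 8.2 = 458.9 Hz.

458.9 Hz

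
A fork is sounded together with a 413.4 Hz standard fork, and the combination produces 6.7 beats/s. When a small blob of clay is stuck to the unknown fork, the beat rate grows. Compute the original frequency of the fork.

406.7 Hz

|f − 413.4| = 6.7, so the fork was at either 406.7 Hz or 420.1 Hz.
Adding mass to a fork lowers its frequency; the adjustment lowers the fork's frequency.
The beat rate rose, so the adjustment moved the fork further from 413.4 Hz — it was already below the reference.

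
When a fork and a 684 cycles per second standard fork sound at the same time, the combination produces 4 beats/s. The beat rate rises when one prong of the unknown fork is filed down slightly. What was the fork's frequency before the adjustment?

|f − 684| = 4, so the fork was at either 680 Hz or 688 Hz.
Filing a prong removes mass and raises the fork's frequency; the adjustment raises the fork's frequency.
The beat rate rose, so the adjustment moved the fork further from 684 Hz — it was already above the reference.

688 Hz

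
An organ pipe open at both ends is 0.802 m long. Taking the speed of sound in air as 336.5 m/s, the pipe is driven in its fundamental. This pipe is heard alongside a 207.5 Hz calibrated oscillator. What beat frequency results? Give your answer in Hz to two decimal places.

Open pipe: f_n = n·v/(2L) = 1·336.5/(2·0.802) = 209.7880 Hz.
f_beat = |209.7880 − 207.5| = 2.29 Hz.

2.29 Hz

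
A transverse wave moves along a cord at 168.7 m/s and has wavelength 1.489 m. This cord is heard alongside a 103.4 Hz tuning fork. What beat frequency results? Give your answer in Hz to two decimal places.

Source frequency f = v/λ = 168.7/1.489 = 113.2975 Hz.
f_beat = |113.2975 − 103.4| = 9.90 Hz.

9.90 Hz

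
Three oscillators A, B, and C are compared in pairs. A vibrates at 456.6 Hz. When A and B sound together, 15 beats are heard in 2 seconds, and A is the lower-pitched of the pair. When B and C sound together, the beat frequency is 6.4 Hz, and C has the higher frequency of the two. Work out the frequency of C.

A–B: Beat frequency = 15/2 = 7.5 Hz.
B is above A, so f_B = 456.6 + 7.5 = 464.1 Hz.
C is above B, so f_C = 464.1 + 6.4 = 470.5 Hz.

470.5 Hz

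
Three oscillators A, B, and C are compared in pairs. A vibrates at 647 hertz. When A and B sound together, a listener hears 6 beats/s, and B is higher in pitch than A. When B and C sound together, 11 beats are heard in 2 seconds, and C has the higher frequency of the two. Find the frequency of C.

658.5 Hz

B is above A, so f_B = 647 + 6 = 653 Hz.
B–C: Beat frequency = 11/2 = 5.5 Hz.
C is above B, so f_C = 653 + 5.5 = 658.5 Hz.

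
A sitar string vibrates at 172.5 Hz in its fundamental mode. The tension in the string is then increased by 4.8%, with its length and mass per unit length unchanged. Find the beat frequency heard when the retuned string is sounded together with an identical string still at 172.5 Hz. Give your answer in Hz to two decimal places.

For a string, f ∝ √T, so the new frequency is 172.5·√1.048 = 176.5915 Hz.
f_beat = |176.5915 − 172.5| = 4.09 Hz.

4.09 Hz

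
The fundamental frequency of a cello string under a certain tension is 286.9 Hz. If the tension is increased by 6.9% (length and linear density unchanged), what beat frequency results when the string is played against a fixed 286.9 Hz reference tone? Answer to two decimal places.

For a string, f ∝ √T, so the new frequency is 286.9·√1.069 = 296.6330 Hz.
f_beat = |296.6330 − 286.9| = 9.73 Hz.

9.73 Hz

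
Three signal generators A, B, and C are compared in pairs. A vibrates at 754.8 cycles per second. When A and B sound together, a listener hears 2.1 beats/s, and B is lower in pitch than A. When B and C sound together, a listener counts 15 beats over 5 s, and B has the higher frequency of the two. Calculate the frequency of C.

749.7 Hz

B is below A, so f_B = 754.8 − 2.1 = 752.7 Hz.
B–C: Beat frequency = 15/5 = 3 Hz.
C is below B, so f_C = 752.7 − 3 = 749.7 Hz.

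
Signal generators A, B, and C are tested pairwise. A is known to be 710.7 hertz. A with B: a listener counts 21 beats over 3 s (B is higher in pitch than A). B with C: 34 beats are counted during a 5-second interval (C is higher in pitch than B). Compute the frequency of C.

724.5 Hz

A–B: Beat frequency = 21/3 = 7 Hz.
B is above A, so f_B = 710.7 + 7 = 717.7 Hz.
B–C: Beat frequency = 34/5 = 6.8 Hz.
C is above B, so f_C = 717.7 + 6.8 = 724.5 Hz.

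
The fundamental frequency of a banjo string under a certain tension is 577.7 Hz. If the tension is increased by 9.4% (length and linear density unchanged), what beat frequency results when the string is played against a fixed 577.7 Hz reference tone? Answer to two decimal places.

For a string, f ∝ √T, so the new frequency is 577.7·√1.094 = 604.2422 Hz.
f_beat = |604.2422 − 577.7| = 26.54 Hz.

26.54 Hz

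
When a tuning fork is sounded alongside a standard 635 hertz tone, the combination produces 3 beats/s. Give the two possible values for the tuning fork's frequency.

632 Hz or 638 Hz

|f − 635| = 3, so f = 635 ± 3.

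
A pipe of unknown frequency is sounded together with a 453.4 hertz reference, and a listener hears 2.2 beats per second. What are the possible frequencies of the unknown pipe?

|f − 453.4| = 2.2, so f = 453.4 ± 2.2.

451.2 Hz or 455.6 Hz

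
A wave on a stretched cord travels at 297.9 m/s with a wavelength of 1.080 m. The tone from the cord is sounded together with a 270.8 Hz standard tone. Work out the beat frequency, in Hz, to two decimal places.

5.03 Hz

Source frequency f = v/λ = 297.9/1.080 = 275.8333 Hz.
f_beat = |275.8333 − 270.8| = 5.03 Hz.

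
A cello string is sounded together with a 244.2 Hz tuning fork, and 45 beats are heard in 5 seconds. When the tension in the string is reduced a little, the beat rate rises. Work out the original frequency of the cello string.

235.2 Hz

Beat frequency = 45/5 = 9 Hz.
|f − 244.2| = 9, so the cello string was at either 235.2 Hz or 253.2 Hz.
Lower tension means lower frequency; the adjustment lowers the cello string's frequency.
The beat rate rose, so the adjustment moved the cello string further from 244.2 Hz — it was already below the reference.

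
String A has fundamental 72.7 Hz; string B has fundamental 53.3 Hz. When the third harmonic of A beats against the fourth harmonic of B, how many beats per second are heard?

Third harmonic of the first: 3·72.7 = 218.1 Hz.
Fourth harmonic of the second: 4·53.3 = 213.2 Hz.
f_beat = |218.1 − 213.2| = 4.9 Hz.

4.9 Hz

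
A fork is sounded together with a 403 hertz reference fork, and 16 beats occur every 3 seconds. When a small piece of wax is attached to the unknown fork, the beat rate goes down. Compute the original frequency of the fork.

Beat frequency = 16/3 = 5.3333 Hz.
|f − 403| = 5.3333, so the fork was at either 397.6667 Hz or 408.3333 Hz.
Loading a fork with wax lowers its frequency; the adjustment lowers the fork's frequency.
The beat rate fell, so the adjustment moved the fork toward 403 Hz — it must have started above the reference.

408.3333 Hz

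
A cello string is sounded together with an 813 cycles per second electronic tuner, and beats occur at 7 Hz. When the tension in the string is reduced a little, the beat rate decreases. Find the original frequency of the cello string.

820 Hz

|f − 813| = 7, so the cello string was at either 806 Hz or 820 Hz.
Lower tension means lower frequency; the adjustment lowers the cello string's frequency.
The beat rate fell, so the adjustment moved the cello string toward 813 Hz — it must have started above the reference.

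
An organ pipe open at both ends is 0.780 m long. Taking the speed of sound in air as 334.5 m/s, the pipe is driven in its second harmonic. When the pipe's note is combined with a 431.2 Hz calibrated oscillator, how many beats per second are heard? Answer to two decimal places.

2.35 Hz

Open pipe: f_n = n·v/(2L) = 2·334.5/(2·0.780) = 428.8462 Hz.
f_beat = |428.8462 − 431.2| = 2.35 Hz.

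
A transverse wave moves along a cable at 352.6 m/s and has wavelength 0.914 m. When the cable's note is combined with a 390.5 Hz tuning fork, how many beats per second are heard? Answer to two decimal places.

4.72 Hz

Source frequency f = v/λ = 352.6/0.914 = 385.7768 Hz.
f_beat = |385.7768 − 390.5| = 4.72 Hz.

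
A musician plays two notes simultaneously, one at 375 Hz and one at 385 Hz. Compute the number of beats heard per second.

Beats arise from superposition of two nearby frequencies; the beat rate is |f₁ − f₂|.
|375 − 385| = 10 Hz.

10 Hz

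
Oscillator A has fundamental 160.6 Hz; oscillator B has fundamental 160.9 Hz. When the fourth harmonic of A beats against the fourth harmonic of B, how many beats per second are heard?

Fourth harmonic of the first: 4·160.6 = 642.4 Hz.
Fourth harmonic of the second: 4·160.9 = 643.6 Hz.
f_beat = |642.4 − 643.6| = 1.2 Hz.

1.2 Hz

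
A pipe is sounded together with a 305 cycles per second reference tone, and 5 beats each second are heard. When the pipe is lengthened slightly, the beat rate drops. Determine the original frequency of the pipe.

310 Hz

|f − 305| = 5, so the pipe was at either 300 Hz or 310 Hz.
A longer pipe has a lower fundamental; the adjustment lowers the pipe's frequency.
The beat rate fell, so the adjustment moved the pipe toward 305 Hz — it must have started above the reference.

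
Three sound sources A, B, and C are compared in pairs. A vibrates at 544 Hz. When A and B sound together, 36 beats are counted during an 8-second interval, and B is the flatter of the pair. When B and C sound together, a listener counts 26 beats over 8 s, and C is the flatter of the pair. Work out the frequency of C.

A–B: Beat frequency = 36/8 = 4.5 Hz.
B is below A, so f_B = 544 − 4.5 = 539.5 Hz.
B–C: Beat frequency = 26/8 = 3.25 Hz.
C is below B, so f_C = 539.5 − 3.25 = 536.25 Hz.

536.25 Hz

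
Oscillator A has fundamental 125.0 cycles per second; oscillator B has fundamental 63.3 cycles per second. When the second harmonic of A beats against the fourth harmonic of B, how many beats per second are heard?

Second harmonic of the first: 2·125.0 = 250.0 Hz.
Fourth harmonic of the second: 4·63.3 = 253.2 Hz.
f_beat = |250.0 − 253.2| = 3.2 Hz.

3.2 Hz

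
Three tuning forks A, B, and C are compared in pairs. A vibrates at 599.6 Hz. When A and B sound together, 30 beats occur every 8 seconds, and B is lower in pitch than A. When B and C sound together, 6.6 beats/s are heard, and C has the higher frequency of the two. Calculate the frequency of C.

602.45 Hz

A–B: Beat frequency = 30/8 = 3.75 Hz.
B is below A, so f_B = 599.6 − 3.75 = 595.85 Hz.
C is above B, so f_C = 595.85 + 6.6 = 602.45 Hz.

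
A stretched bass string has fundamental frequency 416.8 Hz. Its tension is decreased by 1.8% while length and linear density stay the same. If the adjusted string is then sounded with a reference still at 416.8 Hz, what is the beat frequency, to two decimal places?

For a string, f ∝ √T, so the new frequency is 416.8·√0.982 = 413.0318 Hz.
f_beat = |413.0318 − 416.8| = 3.77 Hz.

3.77 Hz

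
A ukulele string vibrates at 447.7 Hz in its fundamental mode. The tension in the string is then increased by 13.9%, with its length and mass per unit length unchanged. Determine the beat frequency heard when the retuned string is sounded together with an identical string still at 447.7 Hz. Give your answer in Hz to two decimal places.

30.10 Hz

For a string, f ∝ √T, so the new frequency is 447.7·√1.139 = 477.8031 Hz.
f_beat = |477.8031 − 447.7| = 30.10 Hz.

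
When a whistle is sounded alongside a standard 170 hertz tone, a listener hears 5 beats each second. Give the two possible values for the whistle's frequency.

|f − 170| = 5, so f = 170 ± 5.

165 Hz or 175 Hz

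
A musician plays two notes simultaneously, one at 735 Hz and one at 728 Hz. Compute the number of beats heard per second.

7 Hz

f_beat = |f₁ − f₂|.
|735 − 728| = 7 Hz.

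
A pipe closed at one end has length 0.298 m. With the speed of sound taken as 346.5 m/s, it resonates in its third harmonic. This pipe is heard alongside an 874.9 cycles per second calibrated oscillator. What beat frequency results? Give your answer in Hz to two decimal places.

2.84 Hz

Closed pipe (odd harmonics): f_n = n·v/(4L) = 3·346.5/(4·0.298) = 872.0638 Hz.
f_beat = |872.0638 − 874.9| = 2.84 Hz.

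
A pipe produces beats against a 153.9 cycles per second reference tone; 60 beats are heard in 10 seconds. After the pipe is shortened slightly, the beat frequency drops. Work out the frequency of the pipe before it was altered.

147.9 Hz

Beat frequency = 60/10 = 6 Hz.
|f − 153.9| = 6, so the pipe was at either 147.9 Hz or 159.9 Hz.
A shorter pipe has a higher fundamental; the adjustment raises the pipe's frequency.
The beat rate fell, so the adjustment moved the pipe toward 153.9 Hz — it must have started below the reference.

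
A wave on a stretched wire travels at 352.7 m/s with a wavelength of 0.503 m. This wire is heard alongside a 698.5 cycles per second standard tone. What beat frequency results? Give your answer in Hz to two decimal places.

2.69 Hz

Source frequency f = v/λ = 352.7/0.503 = 701.1928 Hz.
f_beat = |701.1928 − 698.5| = 2.69 Hz.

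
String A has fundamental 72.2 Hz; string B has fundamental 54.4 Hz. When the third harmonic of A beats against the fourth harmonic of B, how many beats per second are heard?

1.0 Hz

Third harmonic of the first: 3·72.2 = 216.6 Hz.
Fourth harmonic of the second: 4·54.4 = 217.6 Hz.
f_beat = |216.6 − 217.6| = 1.0 Hz.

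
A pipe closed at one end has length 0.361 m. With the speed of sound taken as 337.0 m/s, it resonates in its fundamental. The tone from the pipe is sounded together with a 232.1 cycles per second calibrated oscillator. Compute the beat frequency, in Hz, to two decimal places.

Closed pipe (odd harmonics): f_n = n·v/(4L) = 1·337.0/(4·0.361) = 233.3795 Hz.
f_beat = |233.3795 − 232.1| = 1.28 Hz.

1.28 Hz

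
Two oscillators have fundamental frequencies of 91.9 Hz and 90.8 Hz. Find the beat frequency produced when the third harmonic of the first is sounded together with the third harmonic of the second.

Third harmonic of the first: 3·91.9 = 275.7 Hz.
Third harmonic of the second: 3·90.8 = 272.4 Hz.
f_beat = |275.7 − 272.4| = 3.3 Hz.

3.3 Hz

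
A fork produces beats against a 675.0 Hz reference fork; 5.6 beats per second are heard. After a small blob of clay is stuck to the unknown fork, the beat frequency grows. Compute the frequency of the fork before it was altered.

669.4 Hz

|f − 675.0| = 5.6, so the fork was at either 669.4 Hz or 680.6 Hz.
Adding mass to a fork lowers its frequency; the adjustment lowers the fork's frequency.
The beat rate rose, so the adjustment moved the fork further from 675.0 Hz — it was already below the reference.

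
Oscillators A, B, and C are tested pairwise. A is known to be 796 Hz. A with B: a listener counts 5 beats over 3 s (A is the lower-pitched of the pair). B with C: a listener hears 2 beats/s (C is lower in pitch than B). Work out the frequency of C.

A–B: Beat frequency = 5/3 = 1.6667 Hz.
B is above A, so f_B = 796 + 1.6667 = 797.6667 Hz.
C is below B, so f_C = 797.6667 − 2 = 795.6667 Hz.

795.6667 Hz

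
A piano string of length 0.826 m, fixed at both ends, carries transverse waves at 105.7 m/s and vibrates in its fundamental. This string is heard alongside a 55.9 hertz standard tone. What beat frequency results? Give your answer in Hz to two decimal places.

For a string fixed at both ends, f_n = n·v/(2L) = 1·105.7/(2·0.826) = 63.9831 Hz.
f_beat = |63.9831 − 55.9| = 8.08 Hz.

8.08 Hz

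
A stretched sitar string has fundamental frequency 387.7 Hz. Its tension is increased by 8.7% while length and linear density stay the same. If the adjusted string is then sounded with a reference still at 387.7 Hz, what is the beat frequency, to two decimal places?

16.51 Hz

For a string, f ∝ √T, so the new frequency is 387.7·√1.087 = 404.2133 Hz.
f_beat = |404.2133 − 387.7| = 16.51 Hz.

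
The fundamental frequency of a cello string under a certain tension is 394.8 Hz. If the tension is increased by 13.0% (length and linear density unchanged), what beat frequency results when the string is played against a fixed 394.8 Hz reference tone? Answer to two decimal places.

24.88 Hz

For a string, f ∝ √T, so the new frequency is 394.8·√1.130 = 419.6782 Hz.
f_beat = |419.6782 − 394.8| = 24.88 Hz.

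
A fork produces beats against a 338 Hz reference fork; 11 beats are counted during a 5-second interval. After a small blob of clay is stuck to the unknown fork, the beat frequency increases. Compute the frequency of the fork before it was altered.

335.8 Hz

Beat frequency = 11/5 = 2.2 Hz.
|f − 338| = 2.2, so the fork was at either 335.8 Hz or 340.2 Hz.
Adding mass to a fork lowers its frequency; the adjustment lowers the fork's frequency.
The beat rate rose, so the adjustment moved the fork further from 338 Hz — it was already below the reference.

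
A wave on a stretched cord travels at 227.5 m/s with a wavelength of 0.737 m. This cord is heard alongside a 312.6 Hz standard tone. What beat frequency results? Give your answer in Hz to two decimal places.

Source frequency f = v/λ = 227.5/0.737 = 308.6839 Hz.
f_beat = |308.6839 − 312.6| = 3.92 Hz.

3.92 Hz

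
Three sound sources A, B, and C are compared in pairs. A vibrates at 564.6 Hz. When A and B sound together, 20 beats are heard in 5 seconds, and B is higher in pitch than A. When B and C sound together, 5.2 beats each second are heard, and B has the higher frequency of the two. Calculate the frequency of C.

563.4 Hz

A–B: Beat frequency = 20/5 = 4 Hz.
B is above A, so f_B = 564.6 + 4 = 568.6 Hz.
C is below B, so f_C = 568.6 − 5.2 = 563.4 Hz.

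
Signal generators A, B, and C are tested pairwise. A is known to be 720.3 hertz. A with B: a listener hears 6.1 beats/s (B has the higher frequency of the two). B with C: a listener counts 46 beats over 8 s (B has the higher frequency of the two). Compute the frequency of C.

B is above A, so f_B = 720.3 + 6.1 = 726.4 Hz.
B–C: Beat frequency = 46/8 = 5.75 Hz.
C is below B, so f_C = 726.4 − 5.75 = 720.65 Hz.

720.65 Hz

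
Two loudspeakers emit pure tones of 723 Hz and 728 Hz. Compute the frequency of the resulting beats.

5 Hz

f_beat = |f₁ − f₂|.
|723 − 728| = 5 Hz.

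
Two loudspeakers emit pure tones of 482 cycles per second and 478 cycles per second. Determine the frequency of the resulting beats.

The beat frequency equals the magnitude of the frequency difference.
|482 − 478| = 4 Hz.

4 Hz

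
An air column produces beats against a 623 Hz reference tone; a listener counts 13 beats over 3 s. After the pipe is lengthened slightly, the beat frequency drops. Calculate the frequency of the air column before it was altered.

Beat frequency = 13/3 = 4.3333 Hz.
|f − 623| = 4.3333, so the air column was at either 618.6667 Hz or 627.3333 Hz.
A longer pipe has a lower fundamental; the adjustment lowers the air column's frequency.
The beat rate fell, so the adjustment moved the air column toward 623 Hz — it must have started above the reference.

627.3333 Hz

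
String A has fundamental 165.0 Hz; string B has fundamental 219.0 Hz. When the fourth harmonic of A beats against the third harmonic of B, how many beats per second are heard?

3.0 Hz

Fourth harmonic of the first: 4·165.0 = 660.0 Hz.
Third harmonic of the second: 3·219.0 = 657.0 Hz.
f_beat = |660.0 − 657.0| = 3.0 Hz.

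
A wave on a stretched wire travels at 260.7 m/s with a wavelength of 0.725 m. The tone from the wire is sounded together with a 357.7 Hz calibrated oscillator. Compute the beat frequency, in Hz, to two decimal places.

1.89 Hz

Source frequency f = v/λ = 260.7/0.725 = 359.5862 Hz.
f_beat = |359.5862 − 357.7| = 1.89 Hz.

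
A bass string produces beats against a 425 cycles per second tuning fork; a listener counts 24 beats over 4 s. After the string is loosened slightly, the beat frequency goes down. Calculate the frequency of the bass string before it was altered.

431 Hz

Beat frequency = 24/4 = 6 Hz.
|f − 425| = 6, so the bass string was at either 419 Hz or 431 Hz.
Reducing tension lowers a string's frequency; the adjustment lowers the bass string's frequency.
The beat rate fell, so the adjustment moved the bass string toward 425 Hz — it must have started above the reference.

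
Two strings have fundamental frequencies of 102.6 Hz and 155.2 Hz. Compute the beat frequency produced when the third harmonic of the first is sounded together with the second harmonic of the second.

Third harmonic of the first: 3·102.6 = 307.8 Hz.
Second harmonic of the second: 2·155.2 = 310.4 Hz.
f_beat = |307.8 − 310.4| = 2.6 Hz.

2.6 Hz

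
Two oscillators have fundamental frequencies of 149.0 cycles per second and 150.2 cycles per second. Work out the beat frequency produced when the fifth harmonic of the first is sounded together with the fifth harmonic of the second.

6.0 Hz

Fifth harmonic of the first: 5·149.0 = 745.0 Hz.
Fifth harmonic of the second: 5·150.2 = 751.0 Hz.
f_beat = |745.0 − 751.0| = 6.0 Hz.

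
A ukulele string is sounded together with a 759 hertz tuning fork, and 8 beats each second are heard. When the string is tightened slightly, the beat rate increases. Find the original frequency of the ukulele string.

767 Hz

|f − 759| = 8, so the ukulele string was at either 751 Hz or 767 Hz.
Increasing tension raises a string's frequency; the adjustment raises the ukulele string's frequency.
The beat rate rose, so the adjustment moved the ukulele string further from 759 Hz — it was already above the reference.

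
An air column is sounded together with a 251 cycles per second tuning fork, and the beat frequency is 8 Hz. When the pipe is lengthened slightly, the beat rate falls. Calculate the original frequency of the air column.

259 Hz

|f − 251| = 8, so the air column was at either 243 Hz or 259 Hz.
A longer pipe has a lower fundamental; the adjustment lowers the air column's frequency.
The beat rate fell, so the adjustment moved the air column toward 251 Hz — it must have started above the reference.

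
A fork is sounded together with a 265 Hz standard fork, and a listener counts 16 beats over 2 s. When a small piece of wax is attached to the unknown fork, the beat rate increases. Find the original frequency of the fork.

257 Hz

Beat frequency = 16/2 = 8 Hz.
|f − 265| = 8, so the fork was at either 257 Hz or 273 Hz.
Loading a fork with wax lowers its frequency; the adjustment lowers the fork's frequency.
The beat rate rose, so the adjustment moved the fork further from 265 Hz — it was already below the reference.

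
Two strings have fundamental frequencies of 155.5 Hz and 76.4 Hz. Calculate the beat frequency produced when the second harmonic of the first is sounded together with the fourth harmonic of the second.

Second harmonic of the first: 2·155.5 = 311.0 Hz.
Fourth harmonic of the second: 4·76.4 = 305.6 Hz.
f_beat = |311.0 − 305.6| = 5.4 Hz.

5.4 Hz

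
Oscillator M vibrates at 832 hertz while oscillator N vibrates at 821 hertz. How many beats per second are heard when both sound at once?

11 Hz

The beat frequency equals the magnitude of the frequency difference.
|832 − 821| = 11 Hz.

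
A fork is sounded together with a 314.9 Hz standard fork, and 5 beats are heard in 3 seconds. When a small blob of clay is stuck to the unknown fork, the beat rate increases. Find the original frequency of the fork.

Beat frequency = 5/3 = 1.6667 Hz.
|f − 314.9| = 1.6667, so the fork was at either 313.2333 Hz or 316.5667 Hz.
Adding mass to a fork lowers its frequency; the adjustment lowers the fork's frequency.
The beat rate rose, so the adjustment moved the fork further from 314.9 Hz — it was already below the reference.

313.2333 Hz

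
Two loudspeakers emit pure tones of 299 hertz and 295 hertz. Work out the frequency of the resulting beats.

Beats arise from superposition of two nearby frequencies; the beat rate is |f₁ − f₂|.
|299 − 295| = 4 Hz.

4 Hz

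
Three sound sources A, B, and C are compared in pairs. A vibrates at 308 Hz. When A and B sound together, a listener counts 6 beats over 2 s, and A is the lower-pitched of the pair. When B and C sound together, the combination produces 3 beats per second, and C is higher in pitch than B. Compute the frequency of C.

A–B: Beat frequency = 6/2 = 3 Hz.
B is above A, so f_B = 308 + 3 = 311 Hz.
C is above B, so f_C = 311 + 3 = 314 Hz.

314 Hz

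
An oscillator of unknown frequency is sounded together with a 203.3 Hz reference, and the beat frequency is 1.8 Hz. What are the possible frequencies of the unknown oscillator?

201.5 Hz or 205.1 Hz

|f − 203.3| = 1.8, so f = 203.3 ± 1.8.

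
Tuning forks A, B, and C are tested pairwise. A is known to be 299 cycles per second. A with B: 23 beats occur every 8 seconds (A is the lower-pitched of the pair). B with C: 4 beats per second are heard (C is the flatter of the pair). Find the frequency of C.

297.875 Hz

A–B: Beat frequency = 23/8 = 2.875 Hz.
B is above A, so f_B = 299 + 2.875 = 301.875 Hz.
C is below B, so f_C = 301.875 − 4 = 297.875 Hz.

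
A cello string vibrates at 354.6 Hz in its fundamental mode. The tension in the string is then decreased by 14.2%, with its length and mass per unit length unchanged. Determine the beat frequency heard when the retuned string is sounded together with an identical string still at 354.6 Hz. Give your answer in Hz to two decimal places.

For a string, f ∝ √T, so the new frequency is 354.6·√0.858 = 328.4599 Hz.
f_beat = |328.4599 − 354.6| = 26.14 Hz.

26.14 Hz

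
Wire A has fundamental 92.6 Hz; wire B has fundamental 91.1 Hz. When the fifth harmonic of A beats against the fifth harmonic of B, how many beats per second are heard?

7.5 Hz

Fifth harmonic of the first: 5·92.6 = 463.0 Hz.
Fifth harmonic of the second: 5·91.1 = 455.5 Hz.
f_beat = |463.0 − 455.5| = 7.5 Hz.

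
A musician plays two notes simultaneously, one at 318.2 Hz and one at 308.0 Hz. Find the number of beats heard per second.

f_beat = |f₁ − f₂|.
|318.2 − 308.0| = 10.2 Hz.

10.2 Hz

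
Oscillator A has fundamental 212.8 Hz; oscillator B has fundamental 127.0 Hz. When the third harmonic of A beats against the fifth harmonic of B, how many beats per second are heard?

3.4 Hz

Third harmonic of the first: 3·212.8 = 638.4 Hz.
Fifth harmonic of the second: 5·127.0 = 635.0 Hz.
f_beat = |638.4 − 635.0| = 3.4 Hz.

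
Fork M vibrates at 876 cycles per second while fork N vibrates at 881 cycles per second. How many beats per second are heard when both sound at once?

5 Hz

Beats arise from superposition of two nearby frequencies; the beat rate is |f₁ − f₂|.
|876 − 881| = 5 Hz.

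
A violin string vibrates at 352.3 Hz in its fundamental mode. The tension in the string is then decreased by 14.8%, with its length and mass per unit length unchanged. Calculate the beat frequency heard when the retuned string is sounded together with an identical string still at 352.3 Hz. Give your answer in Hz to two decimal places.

27.11 Hz

For a string, f ∝ √T, so the new frequency is 352.3·√0.852 = 325.1864 Hz.
f_beat = |325.1864 − 352.3| = 27.11 Hz.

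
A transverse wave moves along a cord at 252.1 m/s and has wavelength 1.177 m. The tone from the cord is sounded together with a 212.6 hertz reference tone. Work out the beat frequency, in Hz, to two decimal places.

Source frequency f = v/λ = 252.1/1.177 = 214.1886 Hz.
f_beat = |214.1886 − 212.6| = 1.59 Hz.

1.59 Hz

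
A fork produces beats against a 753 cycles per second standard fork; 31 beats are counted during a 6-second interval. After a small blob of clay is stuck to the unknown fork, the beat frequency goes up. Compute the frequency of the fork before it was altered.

Beat frequency = 31/6 = 5.1667 Hz.
|f − 753| = 5.1667, so the fork was at either 747.8333 Hz or 758.1667 Hz.
Adding mass to a fork lowers its frequency; the adjustment lowers the fork's frequency.
The beat rate rose, so the adjustment moved the fork further from 753 Hz — it was already below the reference.

747.8333 Hz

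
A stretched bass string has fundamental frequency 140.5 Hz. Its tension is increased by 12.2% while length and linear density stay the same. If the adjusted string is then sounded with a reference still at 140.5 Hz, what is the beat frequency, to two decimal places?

8.32 Hz

For a string, f ∝ √T, so the new frequency is 140.5·√1.122 = 148.8239 Hz.
f_beat = |148.8239 − 140.5| = 8.32 Hz.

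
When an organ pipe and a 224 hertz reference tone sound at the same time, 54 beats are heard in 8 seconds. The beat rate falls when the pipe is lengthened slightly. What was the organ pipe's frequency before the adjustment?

230.75 Hz

Beat frequency = 54/8 = 6.75 Hz.
|f − 224| = 6.75, so the organ pipe was at either 217.25 Hz or 230.75 Hz.
A longer pipe has a lower fundamental; the adjustment lowers the organ pipe's frequency.
The beat rate fell, so the adjustment moved the organ pipe toward 224 Hz — it must have started above the reference.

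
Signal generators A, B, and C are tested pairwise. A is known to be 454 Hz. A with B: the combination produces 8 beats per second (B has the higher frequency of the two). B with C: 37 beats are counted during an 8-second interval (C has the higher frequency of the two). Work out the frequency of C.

B is above A, so f_B = 454 + 8 = 462 Hz.
B–C: Beat frequency = 37/8 = 4.625 Hz.
C is above B, so f_C = 462 + 4.625 = 466.625 Hz.

466.625 Hz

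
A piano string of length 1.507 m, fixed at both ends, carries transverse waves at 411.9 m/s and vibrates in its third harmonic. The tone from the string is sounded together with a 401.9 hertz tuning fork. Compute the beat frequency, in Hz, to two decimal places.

8.09 Hz

For a string fixed at both ends, f_n = n·v/(2L) = 3·411.9/(2·1.507) = 409.9867 Hz.
f_beat = |409.9867 − 401.9| = 8.09 Hz.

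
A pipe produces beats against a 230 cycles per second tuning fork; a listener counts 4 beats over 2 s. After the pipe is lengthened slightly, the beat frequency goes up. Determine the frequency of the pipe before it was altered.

Beat frequency = 4/2 = 2 Hz.
|f − 230| = 2, so the pipe was at either 228 Hz or 232 Hz.
A longer pipe has a lower fundamental; the adjustment lowers the pipe's frequency.
The beat rate rose, so the adjustment moved the pipe further from 230 Hz — it was already below the reference.

228 Hz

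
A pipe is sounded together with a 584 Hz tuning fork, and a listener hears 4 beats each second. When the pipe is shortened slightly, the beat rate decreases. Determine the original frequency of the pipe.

|f − 584| = 4, so the pipe was at either 580 Hz or 588 Hz.
A shorter pipe has a higher fundamental; the adjustment raises the pipe's frequency.
The beat rate fell, so the adjustment moved the pipe toward 584 Hz — it must have started below the reference.

580 Hz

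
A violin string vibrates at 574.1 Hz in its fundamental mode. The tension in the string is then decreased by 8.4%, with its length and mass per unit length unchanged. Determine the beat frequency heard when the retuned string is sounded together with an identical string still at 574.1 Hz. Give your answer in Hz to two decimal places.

24.64 Hz

For a string, f ∝ √T, so the new frequency is 574.1·√0.916 = 549.4590 Hz.
f_beat = |549.4590 − 574.1| = 24.64 Hz.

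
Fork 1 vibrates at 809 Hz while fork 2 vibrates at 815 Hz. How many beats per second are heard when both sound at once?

6 Hz

Beats arise from superposition of two nearby frequencies; the beat rate is |f₁ − f₂|.
|809 − 815| = 6 Hz.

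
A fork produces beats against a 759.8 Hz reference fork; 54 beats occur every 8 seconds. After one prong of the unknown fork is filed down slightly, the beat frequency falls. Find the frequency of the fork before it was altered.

753.05 Hz

Beat frequency = 54/8 = 6.75 Hz.
|f − 759.8| = 6.75, so the fork was at either 753.05 Hz or 766.55 Hz.
Filing a prong removes mass and raises the fork's frequency; the adjustment raises the fork's frequency.
The beat rate fell, so the adjustment moved the fork toward 759.8 Hz — it must have started below the reference.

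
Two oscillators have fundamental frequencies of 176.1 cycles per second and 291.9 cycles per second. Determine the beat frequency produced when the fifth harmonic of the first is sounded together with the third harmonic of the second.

Fifth harmonic of the first: 5·176.1 = 880.5 Hz.
Third harmonic of the second: 3·291.9 = 875.7 Hz.
f_beat = |880.5 − 875.7| = 4.8 Hz.

4.8 Hz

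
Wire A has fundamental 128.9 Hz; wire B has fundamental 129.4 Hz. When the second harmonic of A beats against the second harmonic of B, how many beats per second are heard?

Second harmonic of the first: 2·128.9 = 257.8 Hz.
Second harmonic of the second: 2·129.4 = 258.8 Hz.
f_beat = |257.8 − 258.8| = 1.0 Hz.

1.0 Hz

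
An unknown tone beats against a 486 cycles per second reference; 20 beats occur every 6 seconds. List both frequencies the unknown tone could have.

Beat frequency = 20/6 = 3.3333 Hz.
|f − 486| = 3.3333, so f = 486 ± 3.3333.

482.6667 Hz or 489.3333 Hz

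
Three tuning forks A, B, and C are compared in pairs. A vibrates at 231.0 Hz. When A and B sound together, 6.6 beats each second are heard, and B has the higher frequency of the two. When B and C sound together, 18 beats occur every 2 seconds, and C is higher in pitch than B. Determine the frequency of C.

B is above A, so f_B = 231.0 + 6.6 = 237.6 Hz.
B–C: Beat frequency = 18/2 = 9 Hz.
C is above B, so f_C = 237.6 + 9 = 246.6 Hz.

246.6 Hz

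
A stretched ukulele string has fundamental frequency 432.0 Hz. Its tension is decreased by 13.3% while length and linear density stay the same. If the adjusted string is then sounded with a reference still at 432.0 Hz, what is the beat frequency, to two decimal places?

29.75 Hz

For a string, f ∝ √T, so the new frequency is 432.0·√0.867 = 402.2474 Hz.
f_beat = |402.2474 − 432.0| = 29.75 Hz.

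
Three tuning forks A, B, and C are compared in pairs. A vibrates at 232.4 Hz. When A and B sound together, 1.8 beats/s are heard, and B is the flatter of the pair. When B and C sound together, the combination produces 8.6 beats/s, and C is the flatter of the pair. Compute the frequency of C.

222 Hz

B is below A, so f_B = 232.4 − 1.8 = 230.6 Hz.
C is below B, so f_C = 230.6 − 8.6 = 222 Hz.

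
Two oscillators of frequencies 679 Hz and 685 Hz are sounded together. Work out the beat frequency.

The beat frequency equals the magnitude of the frequency difference.
|679 − 685| = 6 Hz.

6 Hz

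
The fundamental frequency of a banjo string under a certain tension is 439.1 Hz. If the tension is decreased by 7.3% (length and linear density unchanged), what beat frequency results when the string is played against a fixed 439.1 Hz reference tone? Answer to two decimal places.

16.33 Hz

For a string, f ∝ √T, so the new frequency is 439.1·√0.927 = 422.7692 Hz.
f_beat = |422.7692 − 439.1| = 16.33 Hz.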